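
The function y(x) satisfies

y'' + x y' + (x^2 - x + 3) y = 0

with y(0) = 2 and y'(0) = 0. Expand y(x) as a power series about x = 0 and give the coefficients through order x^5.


Ansatz: y(x) = sum_{n>=0} a_n x^n, so y'(x) = sum_{n>=1} n a_n x^(n-1) and y''(x) = sum_{n>=2} n(n-1) a_n x^(n-2).
Substitute into P(x) y'' + Q(x) y' + R(x) y = 0 with P(x) = 1, Q(x) = x, R(x) = x^2 - x + 3, and match powers of x.
Initial conditions: a_0 = 2, a_1 = 0.
Setting the coefficient of each power of x to zero and solving order by order (substituting the coefficients already found):
  x^0: 2 a_2 + 3 a_0 = 0  ->  2 a_2 = -3 a_0 = -6  ->  a_2 = -3
  x^1: 6 a_3 + 4 a_1 - a_0 = 0  ->  6 a_3 = -4 a_1 + a_0 = 2  ->  a_3 = 1/3
  x^2: 12 a_4 + 5 a_2 - a_1 + a_0 = 0  ->  12 a_4 = -5 a_2 + a_1 - a_0 = 13  ->  a_4 = 13/12
  x^3: 20 a_5 + 6 a_3 - a_2 + a_1 = 0  ->  20 a_5 = -6 a_3 + a_2 - a_1 = -5  ->  a_5 = -1/4
Truncated series: y(x) = 2 - 3 x^2 + (1/3) x^3 + (13/12) x^4 - (1/4) x^5 + O(x^6).

a_0 = 2; a_1 = 0; a_2 = -3; a_3 = 1/3; a_4 = 13/12; a_5 = -1/4


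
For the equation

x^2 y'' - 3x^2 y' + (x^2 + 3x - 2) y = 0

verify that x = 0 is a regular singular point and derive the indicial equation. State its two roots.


Divide by x^2 to reach normal form y'' + P_1(x) y' + P_2(x) y = 0 with P_1(x) = -3 and P_2(x) = 1 + 3/x - 2/x^2.
x = 0 is a singular point because the y-coefficient 1 + 3/x - 2/x^2 has a pole at x = 0.
It is a regular singular point because x P_1(x) = p(x) = -3x and x^2 P_2(x) = q(x) = x^2 + 3x - 2 are polynomials, hence analytic at x = 0.
p(0) = 0,  q(0) = -2.
Indicial equation: r(r-1) + p(0) r + q(0) = 0, i.e. r^2 + (p(0) - 1) r + q(0) = 0, i.e. r^2 - 1 r - 2 = 0.
Discriminant: (-1)^2 - 4(-2) = 9, so r = (1 ± 3)/2.
Solving: r_1 = 2, r_2 = -1.

indicial: r^2 - 1 r - 2 = 0; roots r_1 = 2, r_2 = -1


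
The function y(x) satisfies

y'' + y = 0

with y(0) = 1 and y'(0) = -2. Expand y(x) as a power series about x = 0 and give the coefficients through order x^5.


Ansatz: y(x) = sum_{n>=0} a_n x^n, so y'(x) = sum_{n>=1} n a_n x^(n-1) and y''(x) = sum_{n>=2} n(n-1) a_n x^(n-2).
Substitute into P(x) y'' + Q(x) y' + R(x) y = 0 with P(x) = 1, Q(x) = 0, R(x) = 1, and match powers of x.
Initial conditions: a_0 = 1, a_1 = -2.
Setting the coefficient of each power of x to zero and solving order by order (substituting the coefficients already found):
  x^0: 2 a_2 + a_0 = 0  ->  2 a_2 = -a_0 = -1  ->  a_2 = -1/2
  x^1: 6 a_3 + a_1 = 0  ->  6 a_3 = -a_1 = 2  ->  a_3 = 1/3
  x^2: 12 a_4 + a_2 = 0  ->  12 a_4 = -a_2 = 1/2  ->  a_4 = 1/24
  x^3: 20 a_5 + a_3 = 0  ->  20 a_5 = -a_3 = -1/3  ->  a_5 = -1/60
Truncated series: y(x) = 1 - 2 x - (1/2) x^2 + (1/3) x^3 + (1/24) x^4 - (1/60) x^5 + O(x^6).

a_0 = 1; a_1 = -2; a_2 = -1/2; a_3 = 1/3; a_4 = 1/24; a_5 = -1/60


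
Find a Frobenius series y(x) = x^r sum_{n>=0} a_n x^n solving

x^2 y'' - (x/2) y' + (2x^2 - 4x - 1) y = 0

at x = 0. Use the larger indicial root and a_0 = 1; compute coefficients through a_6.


Write in Frobenius form y'' + (p(x)/x) y' + (q(x)/x^2) y = 0:
  p(x) = -1/2,  q(x) = 2x^2 - 4x - 1.
Indicial equation: r(r-1) + (-1/2) r + (-1) = 0 -> roots r_1 = 2, r_2 = -1/2.
Take r = r_1 = 2. Let y(x) = x^r sum_{n>=0} a_n x^n with a_0 = 1.
Substitute y = x^r sum a_n x^n and match x^{r+n}. The recurrence is
  D(n) a_n - 4 a_{n-1} + 2 a_{n-2} = 0,  where D(n) = (r+n)(r+n-1) + (-1/2)(r+n) + (-1).
  a_n = [4 a_{n-1} - 2 a_{n-2}] / D(n).
Since the indicial polynomial factors as (r - r_1)(r - r_2), D(n) = (r_1 + n - r_1)(r_1 + n - r_2) = n(n + 5/2).
Evaluating step by step (a_0 = 1):
  n = 1: D(1) = 1(1 + 5/2) = 7/2; numerator = 4(1) = 4; a_1 = (4)/(7/2) = 8/7
  n = 2: D(2) = 2(2 + 5/2) = 9; numerator = 4(8/7) - 2(1) = 18/7; a_2 = (18/7)/(9) = 2/7
  n = 3: D(3) = 3(3 + 5/2) = 33/2; numerator = 4(2/7) - 2(8/7) = -8/7; a_3 = (-8/7)/(33/2) = -16/231
  n = 4: D(4) = 4(4 + 5/2) = 26; numerator = 4(-16/231) - 2(2/7) = -28/33; a_4 = (-28/33)/(26) = -14/429
  n = 5: D(5) = 5(5 + 5/2) = 75/2; numerator = 4(-14/429) - 2(-16/231) = 8/1001; a_5 = (8/1001)/(75/2) = 16/75075
  n = 6: D(6) = 6(6 + 5/2) = 51; numerator = 4(16/75075) - 2(-14/429) = 4964/75075; a_6 = (4964/75075)/(51) = 292/225225

r = 2; a_0 = 1; a_1 = 8/7; a_2 = 2/7; a_3 = -16/231; a_4 = -14/429; a_5 = 16/75075; a_6 = 292/225225


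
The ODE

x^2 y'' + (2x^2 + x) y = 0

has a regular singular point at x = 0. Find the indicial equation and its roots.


Divide by x^2 to reach normal form y'' + P_1(x) y' + P_2(x) y = 0 with P_1(x) = 0 and P_2(x) = 2 + 1/x.
x = 0 is a singular point because the y-coefficient 2 + 1/x has a pole at x = 0.
It is a regular singular point because x P_1(x) = p(x) = 0 and x^2 P_2(x) = q(x) = 2x^2 + x are polynomials, hence analytic at x = 0.
p(0) = 0,  q(0) = 0.
Indicial equation: r(r-1) + p(0) r + q(0) = 0, i.e. r^2 + (p(0) - 1) r + q(0) = 0, i.e. r^2 - 1 r = 0.
Discriminant: (-1)^2 - 4(0) = 1, so r = (1 ± 1)/2.
Solving: r_1 = 1, r_2 = 0.

indicial: r^2 - 1 r = 0; roots r_1 = 1, r_2 = 0


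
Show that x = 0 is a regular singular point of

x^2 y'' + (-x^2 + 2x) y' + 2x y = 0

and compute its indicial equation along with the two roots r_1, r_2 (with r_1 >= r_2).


Divide by x^2 to reach normal form y'' + P_1(x) y' + P_2(x) y = 0 with P_1(x) = -1 + 2/x and P_2(x) = 2/x.
x = 0 is a singular point because the y'-coefficient -1 + 2/x has a pole at x = 0 and the y-coefficient 2/x has a pole at x = 0.
It is a regular singular point because x P_1(x) = p(x) = 2 - x and x^2 P_2(x) = q(x) = 2x are polynomials, hence analytic at x = 0.
p(0) = 2,  q(0) = 0.
Indicial equation: r(r-1) + p(0) r + q(0) = 0, i.e. r^2 + (p(0) - 1) r + q(0) = 0, i.e. r^2 + 1 r = 0.
Discriminant: (1)^2 - 4(0) = 1, so r = (-1 ± 1)/2.
Solving: r_1 = 0, r_2 = -1.

indicial: r^2 + 1 r = 0; roots r_1 = 0, r_2 = -1


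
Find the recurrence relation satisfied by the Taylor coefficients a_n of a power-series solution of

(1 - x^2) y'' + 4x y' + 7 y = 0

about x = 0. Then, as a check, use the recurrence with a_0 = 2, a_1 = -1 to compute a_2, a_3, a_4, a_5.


Substitute y = sum_n a_n x^n.
(1 - 1 x^2) y'' contributes (n+2)(n+1) a_{n+2} - n(n-1) a_n at x^n.
4 x y'(x) contributes 4 n a_n at x^n.
7 y(x) contributes 7 a_n at x^n.
Matching x^n: (n+2)(n+1) a_{n+2} + (-n(n-1) + 4 n + 7) a_n = 0.
Thus a_{n+2} = (n(n-1) - 4 n - 7) / ((n+1)(n+2)) * a_n.

Check with a_0 = 2, a_1 = -1 (apply the recurrence for n = 0, 1, 2, 3): a_0 = 2, a_1 = -1, a_2 = -7, a_3 = 11/6, a_4 = 91/12, a_5 = -143/120.

a_(n+2) = (n(n-1) - 4 n - 7) / ((n+1)(n+2)) * a_n; check: a_0 = 2, a_1 = -1, a_2 = -7, a_3 = 11/6, a_4 = 91/12, a_5 = -143/120


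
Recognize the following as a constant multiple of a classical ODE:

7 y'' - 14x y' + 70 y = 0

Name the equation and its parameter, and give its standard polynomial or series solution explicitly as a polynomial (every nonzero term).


All three coefficients share the factor 7; dividing through by 7 gives  y'' - 2x y' + 10 y = 0.
This matches the Hermite equation y'' - 2x y' + 2n y = 0 with 2n = 10, so n = 5; the polynomial solution is H_5(x).
With y = sum_k a_k x^k, matching x^k gives (k+2)(k+1) a_{k+2} = 2(k - n) a_k = 2(k - 5) a_k. The right side vanishes at k = 5, so the series with the parity of 5 terminates at degree 5.
Standard normalization: leading coefficient of H_n is 2^n, so a_5 = 2^5 = 32. Work downward with a_k = (k+1)(k+2) a_{k+2} / (2(k - n)):
  a_3 = (4)(5)(32) / (2(3 - 5)) = 640/(-4) = -160
  a_1 = (2)(3)(-160) / (2(1 - 5)) = -960/(-8) = 120
Hence H_5(x) = 32 x^5 - 160 x^3 + 120 x.

H_5(x); series = 32 x^5 - 160 x^3 + 120 x


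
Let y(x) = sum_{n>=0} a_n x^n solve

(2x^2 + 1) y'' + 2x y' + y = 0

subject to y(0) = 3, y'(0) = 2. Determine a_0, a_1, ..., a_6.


Ansatz: y(x) = sum_{n>=0} a_n x^n, so y'(x) = sum_{n>=1} n a_n x^(n-1) and y''(x) = sum_{n>=2} n(n-1) a_n x^(n-2).
Substitute into P(x) y'' + Q(x) y' + R(x) y = 0 with P(x) = 2x^2 + 1, Q(x) = 2x, R(x) = 1, and match powers of x.
Initial conditions: a_0 = 3, a_1 = 2.
Setting the coefficient of each power of x to zero and solving order by order (substituting the coefficients already found):
  x^0: 2 a_2 + a_0 = 0  ->  2 a_2 = -a_0 = -3  ->  a_2 = -3/2
  x^1: 6 a_3 + 3 a_1 = 0  ->  6 a_3 = -3 a_1 = -6  ->  a_3 = -1
  x^2: 12 a_4 + 9 a_2 = 0  ->  12 a_4 = -9 a_2 = 27/2  ->  a_4 = 9/8
  x^3: 20 a_5 + 19 a_3 = 0  ->  20 a_5 = -19 a_3 = 19  ->  a_5 = 19/20
  x^4: 30 a_6 + 33 a_4 = 0  ->  30 a_6 = -33 a_4 = -297/8  ->  a_6 = -99/80
Truncated series: y(x) = 3 + 2 x - (3/2) x^2 - x^3 + (9/8) x^4 + (19/20) x^5 - (99/80) x^6 + O(x^7).

a_0 = 3; a_1 = 2; a_2 = -3/2; a_3 = -1; a_4 = 9/8; a_5 = 19/20; a_6 = -99/80


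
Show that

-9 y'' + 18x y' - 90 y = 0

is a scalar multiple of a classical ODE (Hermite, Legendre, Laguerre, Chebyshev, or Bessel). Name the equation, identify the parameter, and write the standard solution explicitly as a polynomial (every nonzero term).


All three coefficients share the factor -9; dividing through by -9 gives  y'' - 2x y' + 10 y = 0.
This matches the Hermite equation y'' - 2x y' + 2n y = 0 with 2n = 10, so n = 5; the polynomial solution is H_5(x).
With y = sum_k a_k x^k, matching x^k gives (k+2)(k+1) a_{k+2} = 2(k - n) a_k = 2(k - 5) a_k. The right side vanishes at k = 5, so the series with the parity of 5 terminates at degree 5.
Standard normalization: leading coefficient of H_n is 2^n, so a_5 = 2^5 = 32. Work downward with a_k = (k+1)(k+2) a_{k+2} / (2(k - n)):
  a_3 = (4)(5)(32) / (2(3 - 5)) = 640/(-4) = -160
  a_1 = (2)(3)(-160) / (2(1 - 5)) = -960/(-8) = 120
Hence H_5(x) = 32 x^5 - 160 x^3 + 120 x.

H_5(x); series = 32 x^5 - 160 x^3 + 120 x


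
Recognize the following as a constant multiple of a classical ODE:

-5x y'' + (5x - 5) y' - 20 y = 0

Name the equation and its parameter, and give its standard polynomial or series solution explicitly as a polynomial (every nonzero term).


All three coefficients share the factor -5; dividing through by -5 gives  x y'' + (1 - x) y' + 4 y = 0.
This matches the Laguerre equation x y'' + (1 - x) y' + n y = 0 with n = 4; the polynomial solution is L_4(x).
With y = sum_k a_k x^k, matching x^k gives (k+1)k a_{k+1} + (k+1) a_{k+1} - k a_k + n a_k = 0, i.e. (k+1)^2 a_{k+1} = (k - n) a_k = (k - 4) a_k. The right side vanishes at k = 4, so the series terminates at degree 4.
Standard normalization L_n(0) = 1 gives a_0 = 1. Work upward with a_{k+1} = (k - 4) a_k / (k+1)^2:
  a_1 = (0 - 4)(1) / 1^2 = -4/1 = -4
  a_2 = (1 - 4)(-4) / 2^2 = 12/4 = 3
  a_3 = (2 - 4)(3) / 3^2 = -6/9 = -2/3
  a_4 = (3 - 4)(-2/3) / 4^2 = (2/3)/16 = 1/24
Hence L_4(x) = x^4/24 - 2 x^3/3 + 3 x^2 - 4 x + 1.

L_4(x); series = x^4/24 - 2 x^3/3 + 3 x^2 - 4 x + 1


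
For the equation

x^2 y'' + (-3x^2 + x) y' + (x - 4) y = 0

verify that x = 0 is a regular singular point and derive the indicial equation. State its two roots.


Divide by x^2 to reach normal form y'' + P_1(x) y' + P_2(x) y = 0 with P_1(x) = -3 + 1/x and P_2(x) = 1/x - 4/x^2.
x = 0 is a singular point because the y'-coefficient -3 + 1/x has a pole at x = 0 and the y-coefficient 1/x - 4/x^2 has a pole at x = 0.
It is a regular singular point because x P_1(x) = p(x) = 1 - 3x and x^2 P_2(x) = q(x) = x - 4 are polynomials, hence analytic at x = 0.
p(0) = 1,  q(0) = -4.
Indicial equation: r(r-1) + p(0) r + q(0) = 0, i.e. r^2 + (p(0) - 1) r + q(0) = 0, i.e. r^2 - 4 = 0.
Discriminant: (0)^2 - 4(-4) = 16, so r = (0 ± 4)/2.
Solving: r_1 = 2, r_2 = -2.

indicial: r^2 - 4 = 0; roots r_1 = 2, r_2 = -2


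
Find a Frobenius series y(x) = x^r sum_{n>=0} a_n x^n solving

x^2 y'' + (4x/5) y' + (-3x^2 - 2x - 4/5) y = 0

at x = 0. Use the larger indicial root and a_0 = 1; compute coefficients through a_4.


Write in Frobenius form y'' + (p(x)/x) y' + (q(x)/x^2) y = 0:
  p(x) = 4/5,  q(x) = -3x^2 - 2x - 4/5.
Indicial equation: r(r-1) + (4/5) r + (-4/5) = 0 -> roots r_1 = 1, r_2 = -4/5.
Take r = r_1 = 1. Let y(x) = x^r sum_{n>=0} a_n x^n with a_0 = 1.
Substitute y = x^r sum a_n x^n and match x^{r+n}. The recurrence is
  D(n) a_n - 2 a_{n-1} - 3 a_{n-2} = 0,  where D(n) = (r+n)(r+n-1) + (4/5)(r+n) + (-4/5).
  a_n = [2 a_{n-1} + 3 a_{n-2}] / D(n).
Since the indicial polynomial factors as (r - r_1)(r - r_2), D(n) = (r_1 + n - r_1)(r_1 + n - r_2) = n(n + 9/5).
Evaluating step by step (a_0 = 1):
  n = 1: D(1) = 1(1 + 9/5) = 14/5; numerator = 2(1) = 2; a_1 = (2)/(14/5) = 5/7
  n = 2: D(2) = 2(2 + 9/5) = 38/5; numerator = 2(5/7) + 3(1) = 31/7; a_2 = (31/7)/(38/5) = 155/266
  n = 3: D(3) = 3(3 + 9/5) = 72/5; numerator = 2(155/266) + 3(5/7) = 440/133; a_3 = (440/133)/(72/5) = 275/1197
  n = 4: D(4) = 4(4 + 9/5) = 116/5; numerator = 2(275/1197) + 3(155/266) = 755/342; a_4 = (755/342)/(116/5) = 3775/39672

r = 1; a_0 = 1; a_1 = 5/7; a_2 = 155/266; a_3 = 275/1197; a_4 = 3775/39672


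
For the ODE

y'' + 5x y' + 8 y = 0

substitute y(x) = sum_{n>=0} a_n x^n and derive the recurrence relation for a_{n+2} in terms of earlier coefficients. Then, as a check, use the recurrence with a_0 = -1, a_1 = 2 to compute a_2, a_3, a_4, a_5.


Substitute y = sum_n a_n x^n.
y''(x) has coefficient (n+2)(n+1) a_{n+2} at x^n;
5 x y'(x) has coefficient 5 n a_n at x^n (shift);
8 y(x) has coefficient 8 a_n at x^n.
Matching x^n: (n+2)(n+1) a_{n+2} + (5n + 8) a_n = 0.
Thus a_{n+2} = (-5n - 8) / ((n+1)(n+2)) * a_n.

Check with a_0 = -1, a_1 = 2 (apply the recurrence for n = 0, 1, 2, 3): a_0 = -1, a_1 = 2, a_2 = 4, a_3 = -13/3, a_4 = -6, a_5 = 299/60.

a_(n+2) = (-5n - 8) / ((n+1)(n+2)) * a_n; check: a_0 = -1, a_1 = 2, a_2 = 4, a_3 = -13/3, a_4 = -6, a_5 = 299/60


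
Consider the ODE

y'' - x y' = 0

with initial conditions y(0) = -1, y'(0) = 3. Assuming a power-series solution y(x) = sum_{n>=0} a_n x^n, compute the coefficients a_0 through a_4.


Ansatz: y(x) = sum_{n>=0} a_n x^n, so y'(x) = sum_{n>=1} n a_n x^(n-1) and y''(x) = sum_{n>=2} n(n-1) a_n x^(n-2).
Substitute into P(x) y'' + Q(x) y' + R(x) y = 0 with P(x) = 1, Q(x) = -x, R(x) = 0, and match powers of x.
Initial conditions: a_0 = -1, a_1 = 3.
Setting the coefficient of each power of x to zero and solving order by order (substituting the coefficients already found):
  x^0: 2 a_2 = 0  ->  a_2 = 0
  x^1: 6 a_3 - a_1 = 0  ->  6 a_3 = a_1 = 3  ->  a_3 = 1/2
  x^2: 12 a_4 - 2 a_2 = 0  ->  12 a_4 = 2 a_2 = 0  ->  a_4 = 0
Truncated series: y(x) = -1 + 3 x + (1/2) x^3 + O(x^5).

a_0 = -1; a_1 = 3; a_2 = 0; a_3 = 1/2; a_4 = 0


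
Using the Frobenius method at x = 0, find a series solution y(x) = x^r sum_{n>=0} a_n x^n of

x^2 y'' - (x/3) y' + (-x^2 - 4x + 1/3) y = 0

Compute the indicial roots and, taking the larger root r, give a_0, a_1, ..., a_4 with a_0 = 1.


Write in Frobenius form y'' + (p(x)/x) y' + (q(x)/x^2) y = 0:
  p(x) = -1/3,  q(x) = -x^2 - 4x + 1/3.
Indicial equation: r(r-1) + (-1/3) r + (1/3) = 0 -> roots r_1 = 1, r_2 = 1/3.
Take r = r_1 = 1. Let y(x) = x^r sum_{n>=0} a_n x^n with a_0 = 1.
Substitute y = x^r sum a_n x^n and match x^{r+n}. The recurrence is
  D(n) a_n - 4 a_{n-1} - 1 a_{n-2} = 0,  where D(n) = (r+n)(r+n-1) + (-1/3)(r+n) + (1/3).
  a_n = [4 a_{n-1} + 1 a_{n-2}] / D(n).
Since the indicial polynomial factors as (r - r_1)(r - r_2), D(n) = (r_1 + n - r_1)(r_1 + n - r_2) = n(n + 2/3).
Evaluating step by step (a_0 = 1):
  n = 1: D(1) = 1(1 + 2/3) = 5/3; numerator = 4(1) = 4; a_1 = (4)/(5/3) = 12/5
  n = 2: D(2) = 2(2 + 2/3) = 16/3; numerator = 4(12/5) + 1(1) = 53/5; a_2 = (53/5)/(16/3) = 159/80
  n = 3: D(3) = 3(3 + 2/3) = 11; numerator = 4(159/80) + 1(12/5) = 207/20; a_3 = (207/20)/(11) = 207/220
  n = 4: D(4) = 4(4 + 2/3) = 56/3; numerator = 4(207/220) + 1(159/80) = 5061/880; a_4 = (5061/880)/(56/3) = 2169/7040

r = 1; a_0 = 1; a_1 = 12/5; a_2 = 159/80; a_3 = 207/220; a_4 = 2169/7040


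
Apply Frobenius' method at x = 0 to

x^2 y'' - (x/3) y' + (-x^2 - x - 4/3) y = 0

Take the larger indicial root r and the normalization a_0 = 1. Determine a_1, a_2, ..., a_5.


Write in Frobenius form y'' + (p(x)/x) y' + (q(x)/x^2) y = 0:
  p(x) = -1/3,  q(x) = -x^2 - x - 4/3.
Indicial equation: r(r-1) + (-1/3) r + (-4/3) = 0 -> roots r_1 = 2, r_2 = -2/3.
Take r = r_1 = 2. Let y(x) = x^r sum_{n>=0} a_n x^n with a_0 = 1.
Substitute y = x^r sum a_n x^n and match x^{r+n}. The recurrence is
  D(n) a_n - 1 a_{n-1} - 1 a_{n-2} = 0,  where D(n) = (r+n)(r+n-1) + (-1/3)(r+n) + (-4/3).
  a_n = [1 a_{n-1} + 1 a_{n-2}] / D(n).
Since the indicial polynomial factors as (r - r_1)(r - r_2), D(n) = (r_1 + n - r_1)(r_1 + n - r_2) = n(n + 8/3).
Evaluating step by step (a_0 = 1):
  n = 1: D(1) = 1(1 + 8/3) = 11/3; numerator = 1(1) = 1; a_1 = (1)/(11/3) = 3/11
  n = 2: D(2) = 2(2 + 8/3) = 28/3; numerator = 1(3/11) + 1(1) = 14/11; a_2 = (14/11)/(28/3) = 3/22
  n = 3: D(3) = 3(3 + 8/3) = 17; numerator = 1(3/22) + 1(3/11) = 9/22; a_3 = (9/22)/(17) = 9/374
  n = 4: D(4) = 4(4 + 8/3) = 80/3; numerator = 1(9/374) + 1(3/22) = 30/187; a_4 = (30/187)/(80/3) = 9/1496
  n = 5: D(5) = 5(5 + 8/3) = 115/3; numerator = 1(9/1496) + 1(9/374) = 45/1496; a_5 = (45/1496)/(115/3) = 27/34408

r = 2; a_0 = 1; a_1 = 3/11; a_2 = 3/22; a_3 = 9/374; a_4 = 9/1496; a_5 = 27/34408


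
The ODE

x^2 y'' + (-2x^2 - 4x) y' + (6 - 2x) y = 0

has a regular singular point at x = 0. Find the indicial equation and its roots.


Divide by x^2 to reach normal form y'' + P_1(x) y' + P_2(x) y = 0 with P_1(x) = -2 - 4/x and P_2(x) = -2/x + 6/x^2.
x = 0 is a singular point because the y'-coefficient -2 - 4/x has a pole at x = 0 and the y-coefficient -2/x + 6/x^2 has a pole at x = 0.
It is a regular singular point because x P_1(x) = p(x) = -2x - 4 and x^2 P_2(x) = q(x) = 6 - 2x are polynomials, hence analytic at x = 0.
p(0) = -4,  q(0) = 6.
Indicial equation: r(r-1) + p(0) r + q(0) = 0, i.e. r^2 + (p(0) - 1) r + q(0) = 0, i.e. r^2 - 5 r + 6 = 0.
Discriminant: (-5)^2 - 4(6) = 1, so r = (5 ± 1)/2.
Solving: r_1 = 3, r_2 = 2.

indicial: r^2 - 5 r + 6 = 0; roots r_1 = 3, r_2 = 2


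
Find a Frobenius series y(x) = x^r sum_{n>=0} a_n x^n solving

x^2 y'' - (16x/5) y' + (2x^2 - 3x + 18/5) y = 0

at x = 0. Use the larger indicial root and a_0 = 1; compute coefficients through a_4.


Write in Frobenius form y'' + (p(x)/x) y' + (q(x)/x^2) y = 0:
  p(x) = -16/5,  q(x) = 2x^2 - 3x + 18/5.
Indicial equation: r(r-1) + (-16/5) r + (18/5) = 0 -> roots r_1 = 3, r_2 = 6/5.
Take r = r_1 = 3. Let y(x) = x^r sum_{n>=0} a_n x^n with a_0 = 1.
Substitute y = x^r sum a_n x^n and match x^{r+n}. The recurrence is
  D(n) a_n - 3 a_{n-1} + 2 a_{n-2} = 0,  where D(n) = (r+n)(r+n-1) + (-16/5)(r+n) + (18/5).
  a_n = [3 a_{n-1} - 2 a_{n-2}] / D(n).
Since the indicial polynomial factors as (r - r_1)(r - r_2), D(n) = (r_1 + n - r_1)(r_1 + n - r_2) = n(n + 9/5).
Evaluating step by step (a_0 = 1):
  n = 1: D(1) = 1(1 + 9/5) = 14/5; numerator = 3(1) = 3; a_1 = (3)/(14/5) = 15/14
  n = 2: D(2) = 2(2 + 9/5) = 38/5; numerator = 3(15/14) - 2(1) = 17/14; a_2 = (17/14)/(38/5) = 85/532
  n = 3: D(3) = 3(3 + 9/5) = 72/5; numerator = 3(85/532) - 2(15/14) = -885/532; a_3 = (-885/532)/(72/5) = -1475/12768
  n = 4: D(4) = 4(4 + 9/5) = 116/5; numerator = 3(-1475/12768) - 2(85/532) = -405/608; a_4 = (-405/608)/(116/5) = -2025/70528

r = 3; a_0 = 1; a_1 = 15/14; a_2 = 85/532; a_3 = -1475/12768; a_4 = -2025/70528


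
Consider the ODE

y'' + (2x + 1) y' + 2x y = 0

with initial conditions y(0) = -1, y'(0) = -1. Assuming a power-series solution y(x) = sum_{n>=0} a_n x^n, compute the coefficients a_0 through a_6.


Ansatz: y(x) = sum_{n>=0} a_n x^n, so y'(x) = sum_{n>=1} n a_n x^(n-1) and y''(x) = sum_{n>=2} n(n-1) a_n x^(n-2).
Substitute into P(x) y'' + Q(x) y' + R(x) y = 0 with P(x) = 1, Q(x) = 2x + 1, R(x) = 2x, and match powers of x.
Initial conditions: a_0 = -1, a_1 = -1.
Setting the coefficient of each power of x to zero and solving order by order (substituting the coefficients already found):
  x^0: 2 a_2 + a_1 = 0  ->  2 a_2 = -a_1 = 1  ->  a_2 = 1/2
  x^1: 6 a_3 + 2 a_2 + 2 a_1 + 2 a_0 = 0  ->  6 a_3 = -2 a_2 - 2 a_1 - 2 a_0 = 3  ->  a_3 = 1/2
  x^2: 12 a_4 + 3 a_3 + 4 a_2 + 2 a_1 = 0  ->  12 a_4 = -3 a_3 - 4 a_2 - 2 a_1 = -3/2  ->  a_4 = -1/8
  x^3: 20 a_5 + 4 a_4 + 6 a_3 + 2 a_2 = 0  ->  20 a_5 = -4 a_4 - 6 a_3 - 2 a_2 = -7/2  ->  a_5 = -7/40
  x^4: 30 a_6 + 5 a_5 + 8 a_4 + 2 a_3 = 0  ->  30 a_6 = -5 a_5 - 8 a_4 - 2 a_3 = 7/8  ->  a_6 = 7/240
Truncated series: y(x) = -1 - x + (1/2) x^2 + (1/2) x^3 - (1/8) x^4 - (7/40) x^5 + (7/240) x^6 + O(x^7).

a_0 = -1; a_1 = -1; a_2 = 1/2; a_3 = 1/2; a_4 = -1/8; a_5 = -7/40; a_6 = 7/240


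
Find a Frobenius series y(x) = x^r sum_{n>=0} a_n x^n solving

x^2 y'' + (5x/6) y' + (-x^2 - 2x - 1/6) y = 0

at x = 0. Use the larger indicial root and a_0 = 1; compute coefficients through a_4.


Write in Frobenius form y'' + (p(x)/x) y' + (q(x)/x^2) y = 0:
  p(x) = 5/6,  q(x) = -x^2 - 2x - 1/6.
Indicial equation: r(r-1) + (5/6) r + (-1/6) = 0 -> roots r_1 = 1/2, r_2 = -1/3.
Take r = r_1 = 1/2. Let y(x) = x^r sum_{n>=0} a_n x^n with a_0 = 1.
Substitute y = x^r sum a_n x^n and match x^{r+n}. The recurrence is
  D(n) a_n - 2 a_{n-1} - 1 a_{n-2} = 0,  where D(n) = (r+n)(r+n-1) + (5/6)(r+n) + (-1/6).
  a_n = [2 a_{n-1} + 1 a_{n-2}] / D(n).
Since the indicial polynomial factors as (r - r_1)(r - r_2), D(n) = (r_1 + n - r_1)(r_1 + n - r_2) = n(n + 5/6).
Evaluating step by step (a_0 = 1):
  n = 1: D(1) = 1(1 + 5/6) = 11/6; numerator = 2(1) = 2; a_1 = (2)/(11/6) = 12/11
  n = 2: D(2) = 2(2 + 5/6) = 17/3; numerator = 2(12/11) + 1(1) = 35/11; a_2 = (35/11)/(17/3) = 105/187
  n = 3: D(3) = 3(3 + 5/6) = 23/2; numerator = 2(105/187) + 1(12/11) = 414/187; a_3 = (414/187)/(23/2) = 36/187
  n = 4: D(4) = 4(4 + 5/6) = 58/3; numerator = 2(36/187) + 1(105/187) = 177/187; a_4 = (177/187)/(58/3) = 531/10846

r = 1/2; a_0 = 1; a_1 = 12/11; a_2 = 105/187; a_3 = 36/187; a_4 = 531/10846


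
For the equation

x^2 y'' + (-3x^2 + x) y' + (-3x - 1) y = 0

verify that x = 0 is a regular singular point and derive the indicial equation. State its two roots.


Divide by x^2 to reach normal form y'' + P_1(x) y' + P_2(x) y = 0 with P_1(x) = -3 + 1/x and P_2(x) = -3/x - 1/x^2.
x = 0 is a singular point because the y'-coefficient -3 + 1/x has a pole at x = 0 and the y-coefficient -3/x - 1/x^2 has a pole at x = 0.
It is a regular singular point because x P_1(x) = p(x) = 1 - 3x and x^2 P_2(x) = q(x) = -3x - 1 are polynomials, hence analytic at x = 0.
p(0) = 1,  q(0) = -1.
Indicial equation: r(r-1) + p(0) r + q(0) = 0, i.e. r^2 + (p(0) - 1) r + q(0) = 0, i.e. r^2 - 1 = 0.
Discriminant: (0)^2 - 4(-1) = 4, so r = (0 ± 2)/2.
Solving: r_1 = 1, r_2 = -1.

indicial: r^2 - 1 = 0; roots r_1 = 1, r_2 = -1


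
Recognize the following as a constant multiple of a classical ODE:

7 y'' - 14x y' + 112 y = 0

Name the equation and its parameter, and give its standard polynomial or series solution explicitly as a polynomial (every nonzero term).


All three coefficients share the factor 7; dividing through by 7 gives  y'' - 2x y' + 16 y = 0.
This matches the Hermite equation y'' - 2x y' + 2n y = 0 with 2n = 16, so n = 8; the polynomial solution is H_8(x).
With y = sum_k a_k x^k, matching x^k gives (k+2)(k+1) a_{k+2} = 2(k - n) a_k = 2(k - 8) a_k. The right side vanishes at k = 8, so the series with the parity of 8 terminates at degree 8.
Standard normalization: leading coefficient of H_n is 2^n, so a_8 = 2^8 = 256. Work downward with a_k = (k+1)(k+2) a_{k+2} / (2(k - n)):
  a_6 = (7)(8)(256) / (2(6 - 8)) = 14336/(-4) = -3584
  a_4 = (5)(6)(-3584) / (2(4 - 8)) = -107520/(-8) = 13440
  a_2 = (3)(4)(13440) / (2(2 - 8)) = 161280/(-12) = -13440
  a_0 = (1)(2)(-13440) / (2(0 - 8)) = -26880/(-16) = 1680
Hence H_8(x) = 256 x^8 - 3584 x^6 + 13440 x^4 - 13440 x^2 + 1680.

H_8(x); series = 256 x^8 - 3584 x^6 + 13440 x^4 - 13440 x^2 + 1680


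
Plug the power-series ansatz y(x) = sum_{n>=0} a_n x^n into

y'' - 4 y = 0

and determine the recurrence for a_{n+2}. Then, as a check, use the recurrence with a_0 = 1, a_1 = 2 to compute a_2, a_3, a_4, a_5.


Substitute y = sum_n a_n x^n into y'' + (const) y = 0.
y''(x) = sum_{n>=0} (n+2)(n+1) a_{n+2} x^n.
The ODE becomes sum_n [(n+2)(n+1) a_{n+2} - 4 a_n] x^n = 0.
Setting each coefficient to zero gives the recurrence:
  (n+2)(n+1) a_{n+2} - 4 a_n = 0,
  a_{n+2} = 4 / ((n+1)(n+2)) a_n.

Check with a_0 = 1, a_1 = 2 (apply the recurrence for n = 0, 1, 2, 3): a_0 = 1, a_1 = 2, a_2 = 2, a_3 = 4/3, a_4 = 2/3, a_5 = 4/15.

a_{n+2} = 4/((n+1)(n+2)) * a_n; check: a_0 = 1, a_1 = 2, a_2 = 2, a_3 = 4/3, a_4 = 2/3, a_5 = 4/15


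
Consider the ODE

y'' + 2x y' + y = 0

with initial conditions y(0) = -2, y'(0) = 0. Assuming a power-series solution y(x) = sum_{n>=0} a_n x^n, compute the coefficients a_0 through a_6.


Ansatz: y(x) = sum_{n>=0} a_n x^n, so y'(x) = sum_{n>=1} n a_n x^(n-1) and y''(x) = sum_{n>=2} n(n-1) a_n x^(n-2).
Substitute into P(x) y'' + Q(x) y' + R(x) y = 0 with P(x) = 1, Q(x) = 2x, R(x) = 1, and match powers of x.
Initial conditions: a_0 = -2, a_1 = 0.
Setting the coefficient of each power of x to zero and solving order by order (substituting the coefficients already found):
  x^0: 2 a_2 + a_0 = 0  ->  2 a_2 = -a_0 = 2  ->  a_2 = 1
  x^1: 6 a_3 + 3 a_1 = 0  ->  6 a_3 = -3 a_1 = 0  ->  a_3 = 0
  x^2: 12 a_4 + 5 a_2 = 0  ->  12 a_4 = -5 a_2 = -5  ->  a_4 = -5/12
  x^3: 20 a_5 + 7 a_3 = 0  ->  20 a_5 = -7 a_3 = 0  ->  a_5 = 0
  x^4: 30 a_6 + 9 a_4 = 0  ->  30 a_6 = -9 a_4 = 15/4  ->  a_6 = 1/8
Truncated series: y(x) = -2 + x^2 - (5/12) x^4 + (1/8) x^6 + O(x^7).

a_0 = -2; a_1 = 0; a_2 = 1; a_3 = 0; a_4 = -5/12; a_5 = 0; a_6 = 1/8


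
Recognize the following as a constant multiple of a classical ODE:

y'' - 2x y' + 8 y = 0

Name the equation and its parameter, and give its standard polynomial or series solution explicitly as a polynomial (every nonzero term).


The equation is already in a standard form:  y'' - 2x y' + 8 y = 0.
This matches the Hermite equation y'' - 2x y' + 2n y = 0 with 2n = 8, so n = 4; the polynomial solution is H_4(x).
With y = sum_k a_k x^k, matching x^k gives (k+2)(k+1) a_{k+2} = 2(k - n) a_k = 2(k - 4) a_k. The right side vanishes at k = 4, so the series with the parity of 4 terminates at degree 4.
Standard normalization: leading coefficient of H_n is 2^n, so a_4 = 2^4 = 16. Work downward with a_k = (k+1)(k+2) a_{k+2} / (2(k - n)):
  a_2 = (3)(4)(16) / (2(2 - 4)) = 192/(-4) = -48
  a_0 = (1)(2)(-48) / (2(0 - 4)) = -96/(-8) = 12
Hence H_4(x) = 16 x^4 - 48 x^2 + 12.

H_4(x); series = 16 x^4 - 48 x^2 + 12


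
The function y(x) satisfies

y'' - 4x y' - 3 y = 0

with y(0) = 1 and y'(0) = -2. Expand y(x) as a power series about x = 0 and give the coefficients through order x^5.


Ansatz: y(x) = sum_{n>=0} a_n x^n, so y'(x) = sum_{n>=1} n a_n x^(n-1) and y''(x) = sum_{n>=2} n(n-1) a_n x^(n-2).
Substitute into P(x) y'' + Q(x) y' + R(x) y = 0 with P(x) = 1, Q(x) = -4x, R(x) = -3, and match powers of x.
Initial conditions: a_0 = 1, a_1 = -2.
Setting the coefficient of each power of x to zero and solving order by order (substituting the coefficients already found):
  x^0: 2 a_2 - 3 a_0 = 0  ->  2 a_2 = 3 a_0 = 3  ->  a_2 = 3/2
  x^1: 6 a_3 - 7 a_1 = 0  ->  6 a_3 = 7 a_1 = -14  ->  a_3 = -7/3
  x^2: 12 a_4 - 11 a_2 = 0  ->  12 a_4 = 11 a_2 = 33/2  ->  a_4 = 11/8
  x^3: 20 a_5 - 15 a_3 = 0  ->  20 a_5 = 15 a_3 = -35  ->  a_5 = -7/4
Truncated series: y(x) = 1 - 2 x + (3/2) x^2 - (7/3) x^3 + (11/8) x^4 - (7/4) x^5 + O(x^6).

a_0 = 1; a_1 = -2; a_2 = 3/2; a_3 = -7/3; a_4 = 11/8; a_5 = -7/4


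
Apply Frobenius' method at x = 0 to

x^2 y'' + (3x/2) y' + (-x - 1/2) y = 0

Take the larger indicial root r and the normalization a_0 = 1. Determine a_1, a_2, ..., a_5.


Write in Frobenius form y'' + (p(x)/x) y' + (q(x)/x^2) y = 0:
  p(x) = 3/2,  q(x) = -x - 1/2.
Indicial equation: r(r-1) + (3/2) r + (-1/2) = 0 -> roots r_1 = 1/2, r_2 = -1.
Take r = r_1 = 1/2. Let y(x) = x^r sum_{n>=0} a_n x^n with a_0 = 1.
Substitute y = x^r sum a_n x^n and match x^{r+n}. The recurrence is
  D(n) a_n - 1 a_{n-1} = 0,  where D(n) = (r+n)(r+n-1) + (3/2)(r+n) + (-1/2).
  a_n = 1 / D(n) * a_{n-1}.
Since the indicial polynomial factors as (r - r_1)(r - r_2), D(n) = (r_1 + n - r_1)(r_1 + n - r_2) = n(n + 3/2).
Evaluating step by step (a_0 = 1):
  n = 1: D(1) = 1(1 + 3/2) = 5/2; numerator = 1(1) = 1; a_1 = (1)/(5/2) = 2/5
  n = 2: D(2) = 2(2 + 3/2) = 7; numerator = 1(2/5) = 2/5; a_2 = (2/5)/(7) = 2/35
  n = 3: D(3) = 3(3 + 3/2) = 27/2; numerator = 1(2/35) = 2/35; a_3 = (2/35)/(27/2) = 4/945
  n = 4: D(4) = 4(4 + 3/2) = 22; numerator = 1(4/945) = 4/945; a_4 = (4/945)/(22) = 2/10395
  n = 5: D(5) = 5(5 + 3/2) = 65/2; numerator = 1(2/10395) = 2/10395; a_5 = (2/10395)/(65/2) = 4/675675

r = 1/2; a_0 = 1; a_1 = 2/5; a_2 = 2/35; a_3 = 4/945; a_4 = 2/10395; a_5 = 4/675675


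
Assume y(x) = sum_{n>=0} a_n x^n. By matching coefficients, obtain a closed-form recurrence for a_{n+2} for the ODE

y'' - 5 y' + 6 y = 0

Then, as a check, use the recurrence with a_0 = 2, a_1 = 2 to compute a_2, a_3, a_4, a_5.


Substitute y = sum_n a_n x^n.
y''(x) has coefficient (n+2)(n+1) a_{n+2} at x^n;
-5 y'(x) has coefficient -5 (n+1) a_{n+1} at x^n;
6 y(x) has coefficient 6 a_n at x^n.
Matching x^n: (n+2)(n+1) a_{n+2} - 5 (n+1) a_{n+1} + 6 a_n = 0.
Thus a_{n+2} = [5 (n+1) a_{n+1} - 6 a_n] / ((n+1)(n+2)).

Check with a_0 = 2, a_1 = 2 (apply the recurrence for n = 0, 1, 2, 3): a_0 = 2, a_1 = 2, a_2 = -1, a_3 = -11/3, a_4 = -49/12, a_5 = -179/60.

a_(n+2) = [5 (n+1) a_(n+1) - 6 a_n] / ((n+1)(n+2)); check: a_0 = 2, a_1 = 2, a_2 = -1, a_3 = -11/3, a_4 = -49/12, a_5 = -179/60


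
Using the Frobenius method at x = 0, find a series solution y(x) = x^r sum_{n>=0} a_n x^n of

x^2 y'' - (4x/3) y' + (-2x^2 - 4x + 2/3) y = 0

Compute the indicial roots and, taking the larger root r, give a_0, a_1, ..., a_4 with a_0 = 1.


Write in Frobenius form y'' + (p(x)/x) y' + (q(x)/x^2) y = 0:
  p(x) = -4/3,  q(x) = -2x^2 - 4x + 2/3.
Indicial equation: r(r-1) + (-4/3) r + (2/3) = 0 -> roots r_1 = 2, r_2 = 1/3.
Take r = r_1 = 2. Let y(x) = x^r sum_{n>=0} a_n x^n with a_0 = 1.
Substitute y = x^r sum a_n x^n and match x^{r+n}. The recurrence is
  D(n) a_n - 4 a_{n-1} - 2 a_{n-2} = 0,  where D(n) = (r+n)(r+n-1) + (-4/3)(r+n) + (2/3).
  a_n = [4 a_{n-1} + 2 a_{n-2}] / D(n).
Since the indicial polynomial factors as (r - r_1)(r - r_2), D(n) = (r_1 + n - r_1)(r_1 + n - r_2) = n(n + 5/3).
Evaluating step by step (a_0 = 1):
  n = 1: D(1) = 1(1 + 5/3) = 8/3; numerator = 4(1) = 4; a_1 = (4)/(8/3) = 3/2
  n = 2: D(2) = 2(2 + 5/3) = 22/3; numerator = 4(3/2) + 2(1) = 8; a_2 = (8)/(22/3) = 12/11
  n = 3: D(3) = 3(3 + 5/3) = 14; numerator = 4(12/11) + 2(3/2) = 81/11; a_3 = (81/11)/(14) = 81/154
  n = 4: D(4) = 4(4 + 5/3) = 68/3; numerator = 4(81/154) + 2(12/11) = 30/7; a_4 = (30/7)/(68/3) = 45/238

r = 2; a_0 = 1; a_1 = 3/2; a_2 = 12/11; a_3 = 81/154; a_4 = 45/238


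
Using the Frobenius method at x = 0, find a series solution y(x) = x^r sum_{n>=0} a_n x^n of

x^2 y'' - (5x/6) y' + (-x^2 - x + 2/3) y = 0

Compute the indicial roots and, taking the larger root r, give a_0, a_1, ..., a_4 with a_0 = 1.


Write in Frobenius form y'' + (p(x)/x) y' + (q(x)/x^2) y = 0:
  p(x) = -5/6,  q(x) = -x^2 - x + 2/3.
Indicial equation: r(r-1) + (-5/6) r + (2/3) = 0 -> roots r_1 = 4/3, r_2 = 1/2.
Take r = r_1 = 4/3. Let y(x) = x^r sum_{n>=0} a_n x^n with a_0 = 1.
Substitute y = x^r sum a_n x^n and match x^{r+n}. The recurrence is
  D(n) a_n - 1 a_{n-1} - 1 a_{n-2} = 0,  where D(n) = (r+n)(r+n-1) + (-5/6)(r+n) + (2/3).
  a_n = [1 a_{n-1} + 1 a_{n-2}] / D(n).
Since the indicial polynomial factors as (r - r_1)(r - r_2), D(n) = (r_1 + n - r_1)(r_1 + n - r_2) = n(n + 5/6).
Evaluating step by step (a_0 = 1):
  n = 1: D(1) = 1(1 + 5/6) = 11/6; numerator = 1(1) = 1; a_1 = (1)/(11/6) = 6/11
  n = 2: D(2) = 2(2 + 5/6) = 17/3; numerator = 1(6/11) + 1(1) = 17/11; a_2 = (17/11)/(17/3) = 3/11
  n = 3: D(3) = 3(3 + 5/6) = 23/2; numerator = 1(3/11) + 1(6/11) = 9/11; a_3 = (9/11)/(23/2) = 18/253
  n = 4: D(4) = 4(4 + 5/6) = 58/3; numerator = 1(18/253) + 1(3/11) = 87/253; a_4 = (87/253)/(58/3) = 9/506

r = 4/3; a_0 = 1; a_1 = 6/11; a_2 = 3/11; a_3 = 18/253; a_4 = 9/506


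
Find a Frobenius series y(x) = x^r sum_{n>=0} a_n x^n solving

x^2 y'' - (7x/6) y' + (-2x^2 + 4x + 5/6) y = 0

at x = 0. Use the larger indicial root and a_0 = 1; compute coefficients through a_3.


Write in Frobenius form y'' + (p(x)/x) y' + (q(x)/x^2) y = 0:
  p(x) = -7/6,  q(x) = -2x^2 + 4x + 5/6.
Indicial equation: r(r-1) + (-7/6) r + (5/6) = 0 -> roots r_1 = 5/3, r_2 = 1/2.
Take r = r_1 = 5/3. Let y(x) = x^r sum_{n>=0} a_n x^n with a_0 = 1.
Substitute y = x^r sum a_n x^n and match x^{r+n}. The recurrence is
  D(n) a_n + 4 a_{n-1} - 2 a_{n-2} = 0,  where D(n) = (r+n)(r+n-1) + (-7/6)(r+n) + (5/6).
  a_n = [-4 a_{n-1} + 2 a_{n-2}] / D(n).
Since the indicial polynomial factors as (r - r_1)(r - r_2), D(n) = (r_1 + n - r_1)(r_1 + n - r_2) = n(n + 7/6).
Evaluating step by step (a_0 = 1):
  n = 1: D(1) = 1(1 + 7/6) = 13/6; numerator = -4(1) = -4; a_1 = (-4)/(13/6) = -24/13
  n = 2: D(2) = 2(2 + 7/6) = 19/3; numerator = -4(-24/13) + 2(1) = 122/13; a_2 = (122/13)/(19/3) = 366/247
  n = 3: D(3) = 3(3 + 7/6) = 25/2; numerator = -4(366/247) + 2(-24/13) = -2376/247; a_3 = (-2376/247)/(25/2) = -4752/6175

r = 5/3; a_0 = 1; a_1 = -24/13; a_2 = 366/247; a_3 = -4752/6175


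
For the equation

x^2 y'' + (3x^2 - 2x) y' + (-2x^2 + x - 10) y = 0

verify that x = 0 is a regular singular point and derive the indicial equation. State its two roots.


Divide by x^2 to reach normal form y'' + P_1(x) y' + P_2(x) y = 0 with P_1(x) = 3 - 2/x and P_2(x) = -2 + 1/x - 10/x^2.
x = 0 is a singular point because the y'-coefficient 3 - 2/x has a pole at x = 0 and the y-coefficient -2 + 1/x - 10/x^2 has a pole at x = 0.
It is a regular singular point because x P_1(x) = p(x) = 3x - 2 and x^2 P_2(x) = q(x) = -2x^2 + x - 10 are polynomials, hence analytic at x = 0.
p(0) = -2,  q(0) = -10.
Indicial equation: r(r-1) + p(0) r + q(0) = 0, i.e. r^2 + (p(0) - 1) r + q(0) = 0, i.e. r^2 - 3 r - 10 = 0.
Discriminant: (-3)^2 - 4(-10) = 49, so r = (3 ± 7)/2.
Solving: r_1 = 5, r_2 = -2.

indicial: r^2 - 3 r - 10 = 0; roots r_1 = 5, r_2 = -2


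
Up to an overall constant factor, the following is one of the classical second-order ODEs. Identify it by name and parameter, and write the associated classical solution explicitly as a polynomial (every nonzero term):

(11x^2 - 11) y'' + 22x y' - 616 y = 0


All three coefficients share the factor -11; dividing through by -11 gives  (1 - x^2) y'' - 2x y' + 56 y = 0.
This matches the Legendre equation (1 - x^2) y'' - 2x y' + n(n+1) y = 0 (note the -2x y' term) with n(n+1) = 56, so n = 7; the polynomial solution is P_7(x).
With y = sum_k a_k x^k, matching x^k gives (k+2)(k+1) a_{k+2} = [k(k+1) - n(n+1)] a_k = (k - 7)(k + 8) a_k. The right side vanishes at k = 7, so the series with the parity of 7 terminates at degree 7.
Standard normalization (P_n(1) = 1): leading coefficient (2n)!/(2^n (n!)^2) = 87178291200/(128*25401600) = 429/16, so a_7 = 429/16. Work downward with a_k = (k+1)(k+2) a_{k+2} / ((k - 7)(k + 8)):
  a_5 = (6)(7)(429/16) / ((5 - 7)(5 + 8)) = (9009/8)/(-26) = -693/16
  a_3 = (4)(5)(-693/16) / ((3 - 7)(3 + 8)) = (-3465/4)/(-44) = 315/16
  a_1 = (2)(3)(315/16) / ((1 - 7)(1 + 8)) = (945/8)/(-54) = -35/16
Hence P_7(x) = 429 x^7/16 - 693 x^5/16 + 315 x^3/16 - 35 x/16.

P_7(x); series = 429 x^7/16 - 693 x^5/16 + 315 x^3/16 - 35 x/16


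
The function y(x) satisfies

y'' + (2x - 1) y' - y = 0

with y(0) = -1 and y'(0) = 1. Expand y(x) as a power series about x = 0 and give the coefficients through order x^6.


Ansatz: y(x) = sum_{n>=0} a_n x^n, so y'(x) = sum_{n>=1} n a_n x^(n-1) and y''(x) = sum_{n>=2} n(n-1) a_n x^(n-2).
Substitute into P(x) y'' + Q(x) y' + R(x) y = 0 with P(x) = 1, Q(x) = 2x - 1, R(x) = -1, and match powers of x.
Initial conditions: a_0 = -1, a_1 = 1.
Setting the coefficient of each power of x to zero and solving order by order (substituting the coefficients already found):
  x^0: 2 a_2 - a_1 - a_0 = 0  ->  2 a_2 = a_1 + a_0 = 0  ->  a_2 = 0
  x^1: 6 a_3 - 2 a_2 + a_1 = 0  ->  6 a_3 = 2 a_2 - a_1 = -1  ->  a_3 = -1/6
  x^2: 12 a_4 - 3 a_3 + 3 a_2 = 0  ->  12 a_4 = 3 a_3 - 3 a_2 = -1/2  ->  a_4 = -1/24
  x^3: 20 a_5 - 4 a_4 + 5 a_3 = 0  ->  20 a_5 = 4 a_4 - 5 a_3 = 2/3  ->  a_5 = 1/30
  x^4: 30 a_6 - 5 a_5 + 7 a_4 = 0  ->  30 a_6 = 5 a_5 - 7 a_4 = 11/24  ->  a_6 = 11/720
Truncated series: y(x) = -1 + x - (1/6) x^3 - (1/24) x^4 + (1/30) x^5 + (11/720) x^6 + O(x^7).

a_0 = -1; a_1 = 1; a_2 = 0; a_3 = -1/6; a_4 = -1/24; a_5 = 1/30; a_6 = 11/720


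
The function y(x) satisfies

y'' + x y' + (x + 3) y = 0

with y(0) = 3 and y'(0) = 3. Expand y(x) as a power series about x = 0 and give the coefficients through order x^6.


Ansatz: y(x) = sum_{n>=0} a_n x^n, so y'(x) = sum_{n>=1} n a_n x^(n-1) and y''(x) = sum_{n>=2} n(n-1) a_n x^(n-2).
Substitute into P(x) y'' + Q(x) y' + R(x) y = 0 with P(x) = 1, Q(x) = x, R(x) = x + 3, and match powers of x.
Initial conditions: a_0 = 3, a_1 = 3.
Setting the coefficient of each power of x to zero and solving order by order (substituting the coefficients already found):
  x^0: 2 a_2 + 3 a_0 = 0  ->  2 a_2 = -3 a_0 = -9  ->  a_2 = -9/2
  x^1: 6 a_3 + 4 a_1 + a_0 = 0  ->  6 a_3 = -4 a_1 - a_0 = -15  ->  a_3 = -5/2
  x^2: 12 a_4 + 5 a_2 + a_1 = 0  ->  12 a_4 = -5 a_2 - a_1 = 39/2  ->  a_4 = 13/8
  x^3: 20 a_5 + 6 a_3 + a_2 = 0  ->  20 a_5 = -6 a_3 - a_2 = 39/2  ->  a_5 = 39/40
  x^4: 30 a_6 + 7 a_4 + a_3 = 0  ->  30 a_6 = -7 a_4 - a_3 = -71/8  ->  a_6 = -71/240
Truncated series: y(x) = 3 + 3 x - (9/2) x^2 - (5/2) x^3 + (13/8) x^4 + (39/40) x^5 - (71/240) x^6 + O(x^7).

a_0 = 3; a_1 = 3; a_2 = -9/2; a_3 = -5/2; a_4 = 13/8; a_5 = 39/40; a_6 = -71/240


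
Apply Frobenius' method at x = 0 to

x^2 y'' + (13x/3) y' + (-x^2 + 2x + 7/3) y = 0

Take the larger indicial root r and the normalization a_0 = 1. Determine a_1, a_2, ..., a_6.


Write in Frobenius form y'' + (p(x)/x) y' + (q(x)/x^2) y = 0:
  p(x) = 13/3,  q(x) = -x^2 + 2x + 7/3.
Indicial equation: r(r-1) + (13/3) r + (7/3) = 0 -> roots r_1 = -1, r_2 = -7/3.
Take r = r_1 = -1. Let y(x) = x^r sum_{n>=0} a_n x^n with a_0 = 1.
Substitute y = x^r sum a_n x^n and match x^{r+n}. The recurrence is
  D(n) a_n + 2 a_{n-1} - 1 a_{n-2} = 0,  where D(n) = (r+n)(r+n-1) + (13/3)(r+n) + (7/3).
  a_n = [-2 a_{n-1} + 1 a_{n-2}] / D(n).
Since the indicial polynomial factors as (r - r_1)(r - r_2), D(n) = (r_1 + n - r_1)(r_1 + n - r_2) = n(n + 4/3).
Evaluating step by step (a_0 = 1):
  n = 1: D(1) = 1(1 + 4/3) = 7/3; numerator = -2(1) = -2; a_1 = (-2)/(7/3) = -6/7
  n = 2: D(2) = 2(2 + 4/3) = 20/3; numerator = -2(-6/7) + 1(1) = 19/7; a_2 = (19/7)/(20/3) = 57/140
  n = 3: D(3) = 3(3 + 4/3) = 13; numerator = -2(57/140) + 1(-6/7) = -117/70; a_3 = (-117/70)/(13) = -9/70
  n = 4: D(4) = 4(4 + 4/3) = 64/3; numerator = -2(-9/70) + 1(57/140) = 93/140; a_4 = (93/140)/(64/3) = 279/8960
  n = 5: D(5) = 5(5 + 4/3) = 95/3; numerator = -2(279/8960) + 1(-9/70) = -171/896; a_5 = (-171/896)/(95/3) = -27/4480
  n = 6: D(6) = 6(6 + 4/3) = 44; numerator = -2(-27/4480) + 1(279/8960) = 387/8960; a_6 = (387/8960)/(44) = 387/394240

r = -1; a_0 = 1; a_1 = -6/7; a_2 = 57/140; a_3 = -9/70; a_4 = 279/8960; a_5 = -27/4480; a_6 = 387/394240


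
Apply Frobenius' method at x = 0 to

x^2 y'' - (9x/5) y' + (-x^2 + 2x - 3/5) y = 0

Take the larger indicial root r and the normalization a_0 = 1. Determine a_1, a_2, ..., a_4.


Write in Frobenius form y'' + (p(x)/x) y' + (q(x)/x^2) y = 0:
  p(x) = -9/5,  q(x) = -x^2 + 2x - 3/5.
Indicial equation: r(r-1) + (-9/5) r + (-3/5) = 0 -> roots r_1 = 3, r_2 = -1/5.
Take r = r_1 = 3. Let y(x) = x^r sum_{n>=0} a_n x^n with a_0 = 1.
Substitute y = x^r sum a_n x^n and match x^{r+n}. The recurrence is
  D(n) a_n + 2 a_{n-1} - 1 a_{n-2} = 0,  where D(n) = (r+n)(r+n-1) + (-9/5)(r+n) + (-3/5).
  a_n = [-2 a_{n-1} + 1 a_{n-2}] / D(n).
Since the indicial polynomial factors as (r - r_1)(r - r_2), D(n) = (r_1 + n - r_1)(r_1 + n - r_2) = n(n + 16/5).
Evaluating step by step (a_0 = 1):
  n = 1: D(1) = 1(1 + 16/5) = 21/5; numerator = -2(1) = -2; a_1 = (-2)/(21/5) = -10/21
  n = 2: D(2) = 2(2 + 16/5) = 52/5; numerator = -2(-10/21) + 1(1) = 41/21; a_2 = (41/21)/(52/5) = 205/1092
  n = 3: D(3) = 3(3 + 16/5) = 93/5; numerator = -2(205/1092) + 1(-10/21) = -155/182; a_3 = (-155/182)/(93/5) = -25/546
  n = 4: D(4) = 4(4 + 16/5) = 144/5; numerator = -2(-25/546) + 1(205/1092) = 305/1092; a_4 = (305/1092)/(144/5) = 1525/157248

r = 3; a_0 = 1; a_1 = -10/21; a_2 = 205/1092; a_3 = -25/546; a_4 = 1525/157248


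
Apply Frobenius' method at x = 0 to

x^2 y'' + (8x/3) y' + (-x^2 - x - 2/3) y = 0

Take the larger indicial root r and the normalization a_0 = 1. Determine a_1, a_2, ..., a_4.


Write in Frobenius form y'' + (p(x)/x) y' + (q(x)/x^2) y = 0:
  p(x) = 8/3,  q(x) = -x^2 - x - 2/3.
Indicial equation: r(r-1) + (8/3) r + (-2/3) = 0 -> roots r_1 = 1/3, r_2 = -2.
Take r = r_1 = 1/3. Let y(x) = x^r sum_{n>=0} a_n x^n with a_0 = 1.
Substitute y = x^r sum a_n x^n and match x^{r+n}. The recurrence is
  D(n) a_n - 1 a_{n-1} - 1 a_{n-2} = 0,  where D(n) = (r+n)(r+n-1) + (8/3)(r+n) + (-2/3).
  a_n = [1 a_{n-1} + 1 a_{n-2}] / D(n).
Since the indicial polynomial factors as (r - r_1)(r - r_2), D(n) = (r_1 + n - r_1)(r_1 + n - r_2) = n(n + 7/3).
Evaluating step by step (a_0 = 1):
  n = 1: D(1) = 1(1 + 7/3) = 10/3; numerator = 1(1) = 1; a_1 = (1)/(10/3) = 3/10
  n = 2: D(2) = 2(2 + 7/3) = 26/3; numerator = 1(3/10) + 1(1) = 13/10; a_2 = (13/10)/(26/3) = 3/20
  n = 3: D(3) = 3(3 + 7/3) = 16; numerator = 1(3/20) + 1(3/10) = 9/20; a_3 = (9/20)/(16) = 9/320
  n = 4: D(4) = 4(4 + 7/3) = 76/3; numerator = 1(9/320) + 1(3/20) = 57/320; a_4 = (57/320)/(76/3) = 9/1280

r = 1/3; a_0 = 1; a_1 = 3/10; a_2 = 3/20; a_3 = 9/320; a_4 = 9/1280
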